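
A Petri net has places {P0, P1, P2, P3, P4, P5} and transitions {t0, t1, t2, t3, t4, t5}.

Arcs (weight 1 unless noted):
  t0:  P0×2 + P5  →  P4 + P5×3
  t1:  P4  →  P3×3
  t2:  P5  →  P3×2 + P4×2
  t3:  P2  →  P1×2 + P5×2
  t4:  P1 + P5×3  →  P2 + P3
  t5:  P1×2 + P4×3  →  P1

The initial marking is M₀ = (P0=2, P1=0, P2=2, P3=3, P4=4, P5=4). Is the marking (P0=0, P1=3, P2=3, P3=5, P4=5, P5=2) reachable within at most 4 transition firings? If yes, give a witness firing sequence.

depth 0: 1 marking
depth 1: 5 markings reached so far
depth 2: 16 markings reached so far
depth 3: 41 markings reached so far
depth 4: 85 markings reached so far
target is not among the 85 markings reachable within 4 steps

NO — not reachable within 4 firings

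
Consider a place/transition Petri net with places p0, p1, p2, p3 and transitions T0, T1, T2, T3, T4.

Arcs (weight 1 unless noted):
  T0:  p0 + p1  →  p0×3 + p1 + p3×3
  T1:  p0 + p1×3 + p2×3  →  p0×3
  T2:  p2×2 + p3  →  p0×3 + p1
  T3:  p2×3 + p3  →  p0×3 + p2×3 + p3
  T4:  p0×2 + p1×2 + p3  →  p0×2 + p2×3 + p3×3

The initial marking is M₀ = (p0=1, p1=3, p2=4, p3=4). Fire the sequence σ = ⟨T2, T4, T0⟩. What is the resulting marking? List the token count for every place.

step 1: fire T2:  (p0=1, p1=3, p2=4, p3=4) → (p0=4, p1=4, p2=2, p3=3)
step 2: fire T4:  (p0=4, p1=4, p2=2, p3=3) → (p0=4, p1=2, p2=5, p3=5)
step 3: fire T0:  (p0=4, p1=2, p2=5, p3=5) → (p0=6, p1=2, p2=5, p3=8)

(p0=6, p1=2, p2=5, p3=8)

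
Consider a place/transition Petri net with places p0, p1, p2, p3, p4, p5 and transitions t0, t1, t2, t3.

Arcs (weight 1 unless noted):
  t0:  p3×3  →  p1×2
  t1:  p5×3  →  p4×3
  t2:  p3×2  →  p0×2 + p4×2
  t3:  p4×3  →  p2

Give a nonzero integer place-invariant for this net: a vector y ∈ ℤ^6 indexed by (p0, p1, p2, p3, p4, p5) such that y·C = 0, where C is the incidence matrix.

Incidence matrix C (rows=places, cols=transitions):
       t0   t1   t2   t3
   p0   0    0    2    0
   p1   2    0    0    0
   p2   0    0    0    1
   p3  -3    0   -2    0
   p4   0    3    2   -3
   p5   0   -3    0    0

Candidate y = [2, 3, 0, 2, 0, 0]; check y·C column-wise:
  col t0: 2·0 + 3·2 + 2·-3 = 0
  col t1: 2·0 + 3·0 + 2·0 + 0·3 + 0·-3 = 0
  col t2: 2·2 + 3·0 + 2·-2 + 0·2 = 0
  col t3: 2·0 + 3·0 + 0·1 + 2·0 + 0·-3 = 0

y = (p0:2, p1:3, p2:0, p3:2, p4:0, p5:0)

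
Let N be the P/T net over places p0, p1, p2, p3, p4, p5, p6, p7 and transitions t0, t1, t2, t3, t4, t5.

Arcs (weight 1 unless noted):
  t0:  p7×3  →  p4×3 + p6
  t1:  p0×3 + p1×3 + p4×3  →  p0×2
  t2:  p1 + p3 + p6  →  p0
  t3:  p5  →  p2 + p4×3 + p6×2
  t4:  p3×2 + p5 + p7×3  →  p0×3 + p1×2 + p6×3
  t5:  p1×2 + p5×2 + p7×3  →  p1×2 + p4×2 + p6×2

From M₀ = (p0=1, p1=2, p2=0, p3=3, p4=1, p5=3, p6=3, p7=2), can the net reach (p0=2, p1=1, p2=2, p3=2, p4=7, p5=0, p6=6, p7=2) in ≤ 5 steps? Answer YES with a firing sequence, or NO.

depth 0: 1 marking
depth 1: 3 markings reached so far
depth 2: 6 markings reached so far
depth 3: 9 markings reached so far
depth 4: 11 markings reached so far
depth 5: 12 markings reached so far
target is not among the 12 markings reachable within 5 steps

NO — not reachable within 5 firings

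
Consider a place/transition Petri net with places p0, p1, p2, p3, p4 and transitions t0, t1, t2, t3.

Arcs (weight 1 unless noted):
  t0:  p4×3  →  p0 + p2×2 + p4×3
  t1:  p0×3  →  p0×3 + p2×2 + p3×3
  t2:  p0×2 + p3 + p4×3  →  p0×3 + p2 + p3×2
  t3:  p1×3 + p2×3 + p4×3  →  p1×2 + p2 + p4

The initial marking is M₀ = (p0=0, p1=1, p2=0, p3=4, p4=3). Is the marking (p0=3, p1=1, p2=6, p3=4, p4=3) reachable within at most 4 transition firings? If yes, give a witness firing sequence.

step 1: fire t0:  (p0=0, p1=1, p2=0, p3=4, p4=3) → (p0=1, p1=1, p2=2, p3=4, p4=3)
step 2: fire t0:  (p0=1, p1=1, p2=2, p3=4, p4=3) → (p0=2, p1=1, p2=4, p3=4, p4=3)
step 3: fire t0:  (p0=2, p1=1, p2=4, p3=4, p4=3) → (p0=3, p1=1, p2=6, p3=4, p4=3)

YES — reachable via ⟨t0, t0, t0⟩ (3 firings)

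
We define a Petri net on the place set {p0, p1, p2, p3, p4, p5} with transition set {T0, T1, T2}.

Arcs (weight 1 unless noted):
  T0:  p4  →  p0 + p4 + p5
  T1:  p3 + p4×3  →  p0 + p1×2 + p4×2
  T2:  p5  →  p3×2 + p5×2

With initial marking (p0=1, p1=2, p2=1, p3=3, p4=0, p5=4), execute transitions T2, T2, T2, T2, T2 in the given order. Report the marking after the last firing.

step 1: fire T2:  (p0=1, p1=2, p2=1, p3=3, p4=0, p5=4) → (p0=1, p1=2, p2=1, p3=5, p4=0, p5=5)
step 2: fire T2:  (p0=1, p1=2, p2=1, p3=5, p4=0, p5=5) → (p0=1, p1=2, p2=1, p3=7, p4=0, p5=6)
step 3: fire T2:  (p0=1, p1=2, p2=1, p3=7, p4=0, p5=6) → (p0=1, p1=2, p2=1, p3=9, p4=0, p5=7)
step 4: fire T2:  (p0=1, p1=2, p2=1, p3=9, p4=0, p5=7) → (p0=1, p1=2, p2=1, p3=11, p4=0, p5=8)
step 5: fire T2:  (p0=1, p1=2, p2=1, p3=11, p4=0, p5=8) → (p0=1, p1=2, p2=1, p3=13, p4=0, p5=9)

(p0=1, p1=2, p2=1, p3=13, p4=0, p5=9)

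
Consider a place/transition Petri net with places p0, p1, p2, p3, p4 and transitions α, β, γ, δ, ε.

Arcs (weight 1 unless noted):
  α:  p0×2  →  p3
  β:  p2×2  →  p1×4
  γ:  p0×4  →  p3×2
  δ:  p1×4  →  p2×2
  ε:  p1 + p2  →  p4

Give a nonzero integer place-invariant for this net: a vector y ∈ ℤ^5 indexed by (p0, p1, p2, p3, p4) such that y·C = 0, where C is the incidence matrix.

y = (p0:1, p1:0, p2:0, p3:2, p4:0)

Incidence matrix C (rows=places, cols=transitions):
        α    β    γ    δ    ε
   p0  -2    0   -4    0    0
   p1   0    4    0   -4   -1
   p2   0   -2    0    2   -1
   p3   1    0    2    0    0
   p4   0    0    0    0    1

Candidate y = [1, 0, 0, 2, 0]; check y·C column-wise:
  col α: 1·-2 + 2·1 = 0
  col β: 1·0 + 0·4 + 0·-2 + 2·0 = 0
  col γ: 1·-4 + 2·2 = 0
  col δ: 1·0 + 0·-4 + 0·2 + 2·0 = 0
  col ε: 1·0 + 0·-1 + 0·-1 + 2·0 + 0·1 = 0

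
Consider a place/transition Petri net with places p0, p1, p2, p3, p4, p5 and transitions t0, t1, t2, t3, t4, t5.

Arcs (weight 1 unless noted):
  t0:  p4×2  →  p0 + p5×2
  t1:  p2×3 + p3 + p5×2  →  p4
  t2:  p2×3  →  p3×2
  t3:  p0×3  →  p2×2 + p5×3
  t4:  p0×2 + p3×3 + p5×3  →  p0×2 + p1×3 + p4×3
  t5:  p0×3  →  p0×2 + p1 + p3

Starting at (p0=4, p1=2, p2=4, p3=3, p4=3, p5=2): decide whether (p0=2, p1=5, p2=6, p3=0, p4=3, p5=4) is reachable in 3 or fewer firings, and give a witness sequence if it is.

depth 0: 1 marking
depth 1: 6 markings reached so far
depth 2: 17 markings reached so far
depth 3: 35 markings reached so far
target is not among the 35 markings reachable within 3 steps

NO — not reachable within 3 firings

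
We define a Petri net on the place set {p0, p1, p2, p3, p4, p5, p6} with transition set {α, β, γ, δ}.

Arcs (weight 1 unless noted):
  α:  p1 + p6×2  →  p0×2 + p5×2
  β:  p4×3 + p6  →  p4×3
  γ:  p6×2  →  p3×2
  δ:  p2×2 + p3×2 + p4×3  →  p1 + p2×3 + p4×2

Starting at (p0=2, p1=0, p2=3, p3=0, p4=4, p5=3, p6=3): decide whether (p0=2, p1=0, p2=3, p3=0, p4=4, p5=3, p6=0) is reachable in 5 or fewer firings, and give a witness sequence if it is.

step 1: fire β:  (p0=2, p1=0, p2=3, p3=0, p4=4, p5=3, p6=3) → (p0=2, p1=0, p2=3, p3=0, p4=4, p5=3, p6=2)
step 2: fire β:  (p0=2, p1=0, p2=3, p3=0, p4=4, p5=3, p6=2) → (p0=2, p1=0, p2=3, p3=0, p4=4, p5=3, p6=1)
step 3: fire β:  (p0=2, p1=0, p2=3, p3=0, p4=4, p5=3, p6=1) → (p0=2, p1=0, p2=3, p3=0, p4=4, p5=3, p6=0)

YES — reachable via ⟨β, β, β⟩ (3 firings)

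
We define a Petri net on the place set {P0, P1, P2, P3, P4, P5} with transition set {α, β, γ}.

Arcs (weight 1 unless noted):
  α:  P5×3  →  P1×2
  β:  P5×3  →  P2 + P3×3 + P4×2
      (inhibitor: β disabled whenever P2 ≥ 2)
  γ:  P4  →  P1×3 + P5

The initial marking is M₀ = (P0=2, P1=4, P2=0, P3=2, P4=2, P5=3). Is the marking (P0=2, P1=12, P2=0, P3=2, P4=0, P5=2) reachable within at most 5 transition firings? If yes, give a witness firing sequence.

step 1: fire α:  (P0=2, P1=4, P2=0, P3=2, P4=2, P5=3) → (P0=2, P1=6, P2=0, P3=2, P4=2, P5=0)
step 2: fire γ:  (P0=2, P1=6, P2=0, P3=2, P4=2, P5=0) → (P0=2, P1=9, P2=0, P3=2, P4=1, P5=1)
step 3: fire γ:  (P0=2, P1=9, P2=0, P3=2, P4=1, P5=1) → (P0=2, P1=12, P2=0, P3=2, P4=0, P5=2)

YES — reachable via ⟨α, γ, γ⟩ (3 firings)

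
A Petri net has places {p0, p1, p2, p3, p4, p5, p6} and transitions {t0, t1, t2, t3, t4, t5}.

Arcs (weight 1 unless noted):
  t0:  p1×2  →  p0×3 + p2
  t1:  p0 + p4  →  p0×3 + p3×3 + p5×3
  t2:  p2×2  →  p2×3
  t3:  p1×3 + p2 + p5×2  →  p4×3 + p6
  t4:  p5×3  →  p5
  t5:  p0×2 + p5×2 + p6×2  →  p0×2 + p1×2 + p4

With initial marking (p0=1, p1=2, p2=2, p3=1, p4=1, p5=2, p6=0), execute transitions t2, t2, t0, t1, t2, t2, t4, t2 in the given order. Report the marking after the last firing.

(p0=6, p1=0, p2=8, p3=4, p4=0, p5=3, p6=0)

step 1: fire t2:  (p0=1, p1=2, p2=2, p3=1, p4=1, p5=2, p6=0) → (p0=1, p1=2, p2=3, p3=1, p4=1, p5=2, p6=0)
step 2: fire t2:  (p0=1, p1=2, p2=3, p3=1, p4=1, p5=2, p6=0) → (p0=1, p1=2, p2=4, p3=1, p4=1, p5=2, p6=0)
step 3: fire t0:  (p0=1, p1=2, p2=4, p3=1, p4=1, p5=2, p6=0) → (p0=4, p1=0, p2=5, p3=1, p4=1, p5=2, p6=0)
step 4: fire t1:  (p0=4, p1=0, p2=5, p3=1, p4=1, p5=2, p6=0) → (p0=6, p1=0, p2=5, p3=4, p4=0, p5=5, p6=0)
step 5: fire t2:  (p0=6, p1=0, p2=5, p3=4, p4=0, p5=5, p6=0) → (p0=6, p1=0, p2=6, p3=4, p4=0, p5=5, p6=0)
step 6: fire t2:  (p0=6, p1=0, p2=6, p3=4, p4=0, p5=5, p6=0) → (p0=6, p1=0, p2=7, p3=4, p4=0, p5=5, p6=0)
step 7: fire t4:  (p0=6, p1=0, p2=7, p3=4, p4=0, p5=5, p6=0) → (p0=6, p1=0, p2=7, p3=4, p4=0, p5=3, p6=0)
step 8: fire t2:  (p0=6, p1=0, p2=7, p3=4, p4=0, p5=3, p6=0) → (p0=6, p1=0, p2=8, p3=4, p4=0, p5=3, p6=0)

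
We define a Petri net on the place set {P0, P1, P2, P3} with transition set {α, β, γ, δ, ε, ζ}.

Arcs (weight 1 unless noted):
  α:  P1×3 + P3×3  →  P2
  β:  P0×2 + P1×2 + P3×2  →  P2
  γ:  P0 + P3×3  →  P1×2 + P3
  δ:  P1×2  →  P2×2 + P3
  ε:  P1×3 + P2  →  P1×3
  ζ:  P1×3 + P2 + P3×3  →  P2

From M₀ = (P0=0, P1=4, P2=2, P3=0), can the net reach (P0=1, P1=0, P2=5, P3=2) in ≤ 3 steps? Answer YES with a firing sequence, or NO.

NO — not reachable within 3 firings

depth 0: 1 marking
depth 1: 3 markings reached so far
depth 2: 6 markings reached so far
depth 3: 8 markings reached so far
target is not among the 8 markings reachable within 3 steps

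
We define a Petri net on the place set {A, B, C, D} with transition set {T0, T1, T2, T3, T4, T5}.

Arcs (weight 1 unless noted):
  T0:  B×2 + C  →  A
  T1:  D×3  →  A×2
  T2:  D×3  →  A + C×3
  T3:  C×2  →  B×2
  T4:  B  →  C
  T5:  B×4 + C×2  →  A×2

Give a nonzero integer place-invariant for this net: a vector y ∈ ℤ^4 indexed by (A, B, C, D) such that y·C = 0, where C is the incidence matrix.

y = (A:3, B:1, C:1, D:2)

Incidence matrix C (rows=places, cols=transitions):
       T0   T1   T2   T3   T4   T5
    A   1    2    1    0    0    2
    B  -2    0    0    2   -1   -4
    C  -1    0    3   -2    1   -2
    D   0   -3   -3    0    0    0

Candidate y = [3, 1, 1, 2]; check y·C column-wise:
  col T0: 3·1 + 1·-2 + 1·-1 + 2·0 = 0
  col T1: 3·2 + 1·0 + 1·0 + 2·-3 = 0
  col T2: 3·1 + 1·0 + 1·3 + 2·-3 = 0
  col T3: 3·0 + 1·2 + 1·-2 + 2·0 = 0
  col T4: 3·0 + 1·-1 + 1·1 + 2·0 = 0
  col T5: 3·2 + 1·-4 + 1·-2 + 2·0 = 0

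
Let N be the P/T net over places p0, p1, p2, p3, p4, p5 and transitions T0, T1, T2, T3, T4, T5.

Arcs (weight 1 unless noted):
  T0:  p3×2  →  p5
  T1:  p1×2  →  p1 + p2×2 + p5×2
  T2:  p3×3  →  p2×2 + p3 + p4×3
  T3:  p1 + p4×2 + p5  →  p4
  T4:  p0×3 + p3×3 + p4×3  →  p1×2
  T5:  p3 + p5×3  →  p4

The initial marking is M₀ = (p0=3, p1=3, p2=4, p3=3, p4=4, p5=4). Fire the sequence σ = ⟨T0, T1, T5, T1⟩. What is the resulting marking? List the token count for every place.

step 1: fire T0:  (p0=3, p1=3, p2=4, p3=3, p4=4, p5=4) → (p0=3, p1=3, p2=4, p3=1, p4=4, p5=5)
step 2: fire T1:  (p0=3, p1=3, p2=4, p3=1, p4=4, p5=5) → (p0=3, p1=2, p2=6, p3=1, p4=4, p5=7)
step 3: fire T5:  (p0=3, p1=2, p2=6, p3=1, p4=4, p5=7) → (p0=3, p1=2, p2=6, p3=0, p4=5, p5=4)
step 4: fire T1:  (p0=3, p1=2, p2=6, p3=0, p4=5, p5=4) → (p0=3, p1=1, p2=8, p3=0, p4=5, p5=6)

(p0=3, p1=1, p2=8, p3=0, p4=5, p5=6)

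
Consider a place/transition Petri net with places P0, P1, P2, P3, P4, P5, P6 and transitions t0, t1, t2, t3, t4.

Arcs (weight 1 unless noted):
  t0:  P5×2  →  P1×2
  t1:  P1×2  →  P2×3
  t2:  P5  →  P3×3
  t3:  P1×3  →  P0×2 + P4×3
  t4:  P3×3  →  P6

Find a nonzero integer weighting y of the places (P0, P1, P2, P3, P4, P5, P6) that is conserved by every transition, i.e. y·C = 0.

Incidence matrix C (rows=places, cols=transitions):
       t0   t1   t2   t3   t4
   P0   0    0    0    2    0
   P1   2   -2    0   -3    0
   P2   0    3    0    0    0
   P3   0    0    3    0   -3
   P4   0    0    0    3    0
   P5  -2    0   -1    0    0
   P6   0    0    0    0    1

Candidate y = [3, 0, 0, 0, -2, 0, 0]; check y·C column-wise:
  col t0: 3·0 + 0·2 + -2·0 + 0·-2 = 0
  col t1: 3·0 + 0·-2 + 0·3 + -2·0 = 0
  col t2: 3·0 + 0·3 + -2·0 + 0·-1 = 0
  col t3: 3·2 + 0·-3 + -2·3 = 0
  col t4: 3·0 + 0·-3 + -2·0 + 0·1 = 0

y = (P0:3, P1:0, P2:0, P3:0, P4:-2, P5:0, P6:0)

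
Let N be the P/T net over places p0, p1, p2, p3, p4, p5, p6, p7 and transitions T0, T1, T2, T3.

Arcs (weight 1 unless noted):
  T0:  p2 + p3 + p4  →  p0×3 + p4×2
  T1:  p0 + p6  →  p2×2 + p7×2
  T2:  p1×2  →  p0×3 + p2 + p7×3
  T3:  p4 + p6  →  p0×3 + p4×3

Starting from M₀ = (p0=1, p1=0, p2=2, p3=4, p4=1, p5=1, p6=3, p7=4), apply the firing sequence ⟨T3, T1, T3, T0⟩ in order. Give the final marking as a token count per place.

(p0=9, p1=0, p2=3, p3=3, p4=6, p5=1, p6=0, p7=6)

step 1: fire T3:  (p0=1, p1=0, p2=2, p3=4, p4=1, p5=1, p6=3, p7=4) → (p0=4, p1=0, p2=2, p3=4, p4=3, p5=1, p6=2, p7=4)
step 2: fire T1:  (p0=4, p1=0, p2=2, p3=4, p4=3, p5=1, p6=2, p7=4) → (p0=3, p1=0, p2=4, p3=4, p4=3, p5=1, p6=1, p7=6)
step 3: fire T3:  (p0=3, p1=0, p2=4, p3=4, p4=3, p5=1, p6=1, p7=6) → (p0=6, p1=0, p2=4, p3=4, p4=5, p5=1, p6=0, p7=6)
step 4: fire T0:  (p0=6, p1=0, p2=4, p3=4, p4=5, p5=1, p6=0, p7=6) → (p0=9, p1=0, p2=3, p3=3, p4=6, p5=1, p6=0, p7=6)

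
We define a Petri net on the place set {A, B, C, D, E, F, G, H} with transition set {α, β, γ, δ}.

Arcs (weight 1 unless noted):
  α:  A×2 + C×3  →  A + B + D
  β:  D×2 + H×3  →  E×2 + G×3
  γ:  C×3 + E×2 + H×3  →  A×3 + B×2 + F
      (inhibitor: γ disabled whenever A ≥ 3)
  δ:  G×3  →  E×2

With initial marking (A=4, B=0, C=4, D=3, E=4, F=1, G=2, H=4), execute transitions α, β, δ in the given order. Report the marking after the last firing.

(A=3, B=1, C=1, D=2, E=8, F=1, G=2, H=1)

step 1: fire α:  (A=4, B=0, C=4, D=3, E=4, F=1, G=2, H=4) → (A=3, B=1, C=1, D=4, E=4, F=1, G=2, H=4)
step 2: fire β:  (A=3, B=1, C=1, D=4, E=4, F=1, G=2, H=4) → (A=3, B=1, C=1, D=2, E=6, F=1, G=5, H=1)
step 3: fire δ:  (A=3, B=1, C=1, D=2, E=6, F=1, G=5, H=1) → (A=3, B=1, C=1, D=2, E=8, F=1, G=2, H=1)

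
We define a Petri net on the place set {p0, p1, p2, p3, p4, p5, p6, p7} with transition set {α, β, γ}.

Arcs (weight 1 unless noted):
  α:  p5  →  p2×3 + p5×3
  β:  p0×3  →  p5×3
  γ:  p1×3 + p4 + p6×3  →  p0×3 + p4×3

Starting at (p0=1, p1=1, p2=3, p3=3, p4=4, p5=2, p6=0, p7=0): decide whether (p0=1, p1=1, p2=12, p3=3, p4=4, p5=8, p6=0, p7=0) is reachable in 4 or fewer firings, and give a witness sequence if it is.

step 1: fire α:  (p0=1, p1=1, p2=3, p3=3, p4=4, p5=2, p6=0, p7=0) → (p0=1, p1=1, p2=6, p3=3, p4=4, p5=4, p6=0, p7=0)
step 2: fire α:  (p0=1, p1=1, p2=6, p3=3, p4=4, p5=4, p6=0, p7=0) → (p0=1, p1=1, p2=9, p3=3, p4=4, p5=6, p6=0, p7=0)
step 3: fire α:  (p0=1, p1=1, p2=9, p3=3, p4=4, p5=6, p6=0, p7=0) → (p0=1, p1=1, p2=12, p3=3, p4=4, p5=8, p6=0, p7=0)

YES — reachable via ⟨α, α, α⟩ (3 firings)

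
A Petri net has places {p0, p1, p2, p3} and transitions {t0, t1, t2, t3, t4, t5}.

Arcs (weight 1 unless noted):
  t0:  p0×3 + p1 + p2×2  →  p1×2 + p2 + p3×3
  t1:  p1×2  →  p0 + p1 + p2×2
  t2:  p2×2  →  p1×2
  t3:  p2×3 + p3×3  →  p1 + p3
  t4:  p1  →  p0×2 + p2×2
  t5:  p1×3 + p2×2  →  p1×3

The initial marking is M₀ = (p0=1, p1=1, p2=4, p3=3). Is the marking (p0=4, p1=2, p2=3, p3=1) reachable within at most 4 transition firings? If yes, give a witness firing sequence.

YES — reachable via ⟨t2, t1, t3, t4⟩ (4 firings)

step 1: fire t2:  (p0=1, p1=1, p2=4, p3=3) → (p0=1, p1=3, p2=2, p3=3)
step 2: fire t1:  (p0=1, p1=3, p2=2, p3=3) → (p0=2, p1=2, p2=4, p3=3)
step 3: fire t3:  (p0=2, p1=2, p2=4, p3=3) → (p0=2, p1=3, p2=1, p3=1)
step 4: fire t4:  (p0=2, p1=3, p2=1, p3=1) → (p0=4, p1=2, p2=3, p3=1)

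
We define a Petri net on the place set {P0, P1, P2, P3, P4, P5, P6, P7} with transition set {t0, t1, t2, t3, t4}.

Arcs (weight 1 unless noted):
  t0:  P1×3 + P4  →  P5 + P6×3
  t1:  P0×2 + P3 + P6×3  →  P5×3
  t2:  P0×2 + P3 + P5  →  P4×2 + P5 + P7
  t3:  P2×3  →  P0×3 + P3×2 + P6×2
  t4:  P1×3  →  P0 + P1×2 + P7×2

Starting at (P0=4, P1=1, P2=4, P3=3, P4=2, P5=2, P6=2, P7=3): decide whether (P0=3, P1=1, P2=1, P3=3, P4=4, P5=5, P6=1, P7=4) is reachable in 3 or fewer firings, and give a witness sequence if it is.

step 1: fire t2:  (P0=4, P1=1, P2=4, P3=3, P4=2, P5=2, P6=2, P7=3) → (P0=2, P1=1, P2=4, P3=2, P4=4, P5=2, P6=2, P7=4)
step 2: fire t3:  (P0=2, P1=1, P2=4, P3=2, P4=4, P5=2, P6=2, P7=4) → (P0=5, P1=1, P2=1, P3=4, P4=4, P5=2, P6=4, P7=4)
step 3: fire t1:  (P0=5, P1=1, P2=1, P3=4, P4=4, P5=2, P6=4, P7=4) → (P0=3, P1=1, P2=1, P3=3, P4=4, P5=5, P6=1, P7=4)

YES — reachable via ⟨t2, t3, t1⟩ (3 firings)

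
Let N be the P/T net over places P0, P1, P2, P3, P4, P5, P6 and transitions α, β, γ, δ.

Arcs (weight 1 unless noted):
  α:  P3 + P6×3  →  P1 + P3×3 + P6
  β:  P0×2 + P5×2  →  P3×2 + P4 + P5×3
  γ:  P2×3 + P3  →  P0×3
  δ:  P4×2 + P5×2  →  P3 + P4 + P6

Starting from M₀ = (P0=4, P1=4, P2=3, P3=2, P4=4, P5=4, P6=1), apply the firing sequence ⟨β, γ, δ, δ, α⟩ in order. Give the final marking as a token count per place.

(P0=5, P1=5, P2=0, P3=7, P4=3, P5=1, P6=1)

step 1: fire β:  (P0=4, P1=4, P2=3, P3=2, P4=4, P5=4, P6=1) → (P0=2, P1=4, P2=3, P3=4, P4=5, P5=5, P6=1)
step 2: fire γ:  (P0=2, P1=4, P2=3, P3=4, P4=5, P5=5, P6=1) → (P0=5, P1=4, P2=0, P3=3, P4=5, P5=5, P6=1)
step 3: fire δ:  (P0=5, P1=4, P2=0, P3=3, P4=5, P5=5, P6=1) → (P0=5, P1=4, P2=0, P3=4, P4=4, P5=3, P6=2)
step 4: fire δ:  (P0=5, P1=4, P2=0, P3=4, P4=4, P5=3, P6=2) → (P0=5, P1=4, P2=0, P3=5, P4=3, P5=1, P6=3)
step 5: fire α:  (P0=5, P1=4, P2=0, P3=5, P4=3, P5=1, P6=3) → (P0=5, P1=5, P2=0, P3=7, P4=3, P5=1, P6=1)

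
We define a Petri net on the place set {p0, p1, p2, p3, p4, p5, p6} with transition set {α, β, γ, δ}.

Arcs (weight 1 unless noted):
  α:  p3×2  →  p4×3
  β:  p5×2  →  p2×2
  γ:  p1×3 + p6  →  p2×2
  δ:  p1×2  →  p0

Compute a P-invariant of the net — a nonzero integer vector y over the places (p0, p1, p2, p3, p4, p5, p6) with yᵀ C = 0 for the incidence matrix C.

y = (p0:0, p1:0, p2:0, p3:3, p4:2, p5:0, p6:0)

Incidence matrix C (rows=places, cols=transitions):
        α    β    γ    δ
   p0   0    0    0    1
   p1   0    0   -3   -2
   p2   0    2    2    0
   p3  -2    0    0    0
   p4   3    0    0    0
   p5   0   -2    0    0
   p6   0    0   -1    0

Candidate y = [0, 0, 0, 3, 2, 0, 0]; check y·C column-wise:
  col α: 3·-2 + 2·3 = 0
  col β: 0·2 + 3·0 + 2·0 + 0·-2 = 0
  col γ: 0·-3 + 0·2 + 3·0 + 2·0 + 0·-1 = 0
  col δ: 0·1 + 0·-2 + 3·0 + 2·0 = 0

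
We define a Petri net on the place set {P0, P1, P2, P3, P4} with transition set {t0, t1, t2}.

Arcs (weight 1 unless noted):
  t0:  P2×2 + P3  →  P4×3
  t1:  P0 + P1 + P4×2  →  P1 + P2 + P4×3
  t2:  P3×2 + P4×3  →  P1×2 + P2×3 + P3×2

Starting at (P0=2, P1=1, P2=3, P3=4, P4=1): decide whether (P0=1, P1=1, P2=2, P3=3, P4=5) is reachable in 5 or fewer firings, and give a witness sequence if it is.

step 1: fire t0:  (P0=2, P1=1, P2=3, P3=4, P4=1) → (P0=2, P1=1, P2=1, P3=3, P4=4)
step 2: fire t1:  (P0=2, P1=1, P2=1, P3=3, P4=4) → (P0=1, P1=1, P2=2, P3=3, P4=5)

YES — reachable via ⟨t0, t1⟩ (2 firings)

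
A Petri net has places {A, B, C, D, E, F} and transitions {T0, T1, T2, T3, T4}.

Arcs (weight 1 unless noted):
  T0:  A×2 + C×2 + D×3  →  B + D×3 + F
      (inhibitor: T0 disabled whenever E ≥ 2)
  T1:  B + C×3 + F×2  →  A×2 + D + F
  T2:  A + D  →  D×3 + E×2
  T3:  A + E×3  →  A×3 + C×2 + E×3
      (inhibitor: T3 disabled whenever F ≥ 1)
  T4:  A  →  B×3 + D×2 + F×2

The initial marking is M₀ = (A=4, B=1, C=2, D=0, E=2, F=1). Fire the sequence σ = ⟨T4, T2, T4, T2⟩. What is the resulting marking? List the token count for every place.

(A=0, B=7, C=2, D=8, E=6, F=5)

step 1: fire T4:  (A=4, B=1, C=2, D=0, E=2, F=1) → (A=3, B=4, C=2, D=2, E=2, F=3)
step 2: fire T2:  (A=3, B=4, C=2, D=2, E=2, F=3) → (A=2, B=4, C=2, D=4, E=4, F=3)
step 3: fire T4:  (A=2, B=4, C=2, D=4, E=4, F=3) → (A=1, B=7, C=2, D=6, E=4, F=5)
step 4: fire T2:  (A=1, B=7, C=2, D=6, E=4, F=5) → (A=0, B=7, C=2, D=8, E=6, F=5)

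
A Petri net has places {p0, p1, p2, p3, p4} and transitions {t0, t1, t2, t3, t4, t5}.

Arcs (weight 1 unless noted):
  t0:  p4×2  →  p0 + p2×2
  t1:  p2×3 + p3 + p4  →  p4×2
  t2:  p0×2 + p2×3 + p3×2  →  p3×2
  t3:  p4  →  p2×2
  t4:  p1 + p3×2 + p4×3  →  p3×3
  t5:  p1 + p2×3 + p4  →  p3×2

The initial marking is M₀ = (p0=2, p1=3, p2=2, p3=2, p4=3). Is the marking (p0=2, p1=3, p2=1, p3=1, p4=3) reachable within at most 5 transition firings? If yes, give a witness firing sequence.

YES — reachable via ⟨t3, t1⟩ (2 firings)

step 1: fire t3:  (p0=2, p1=3, p2=2, p3=2, p4=3) → (p0=2, p1=3, p2=4, p3=2, p4=2)
step 2: fire t1:  (p0=2, p1=3, p2=4, p3=2, p4=2) → (p0=2, p1=3, p2=1, p3=1, p4=3)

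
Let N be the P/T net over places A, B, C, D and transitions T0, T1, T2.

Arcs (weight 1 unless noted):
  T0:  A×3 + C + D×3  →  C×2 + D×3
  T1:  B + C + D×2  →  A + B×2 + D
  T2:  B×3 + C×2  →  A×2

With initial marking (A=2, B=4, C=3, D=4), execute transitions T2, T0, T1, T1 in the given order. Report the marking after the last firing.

(A=3, B=3, C=0, D=2)

step 1: fire T2:  (A=2, B=4, C=3, D=4) → (A=4, B=1, C=1, D=4)
step 2: fire T0:  (A=4, B=1, C=1, D=4) → (A=1, B=1, C=2, D=4)
step 3: fire T1:  (A=1, B=1, C=2, D=4) → (A=2, B=2, C=1, D=3)
step 4: fire T1:  (A=2, B=2, C=1, D=3) → (A=3, B=3, C=0, D=2)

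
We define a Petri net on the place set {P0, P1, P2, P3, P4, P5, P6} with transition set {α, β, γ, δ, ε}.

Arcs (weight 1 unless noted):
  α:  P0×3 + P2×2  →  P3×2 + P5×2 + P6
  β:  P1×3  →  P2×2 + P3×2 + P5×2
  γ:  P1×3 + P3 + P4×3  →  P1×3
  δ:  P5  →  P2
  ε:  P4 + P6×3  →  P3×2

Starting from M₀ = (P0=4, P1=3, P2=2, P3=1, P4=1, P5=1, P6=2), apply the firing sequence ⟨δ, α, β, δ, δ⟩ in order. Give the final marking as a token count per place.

step 1: fire δ:  (P0=4, P1=3, P2=2, P3=1, P4=1, P5=1, P6=2) → (P0=4, P1=3, P2=3, P3=1, P4=1, P5=0, P6=2)
step 2: fire α:  (P0=4, P1=3, P2=3, P3=1, P4=1, P5=0, P6=2) → (P0=1, P1=3, P2=1, P3=3, P4=1, P5=2, P6=3)
step 3: fire β:  (P0=1, P1=3, P2=1, P3=3, P4=1, P5=2, P6=3) → (P0=1, P1=0, P2=3, P3=5, P4=1, P5=4, P6=3)
step 4: fire δ:  (P0=1, P1=0, P2=3, P3=5, P4=1, P5=4, P6=3) → (P0=1, P1=0, P2=4, P3=5, P4=1, P5=3, P6=3)
step 5: fire δ:  (P0=1, P1=0, P2=4, P3=5, P4=1, P5=3, P6=3) → (P0=1, P1=0, P2=5, P3=5, P4=1, P5=2, P6=3)

(P0=1, P1=0, P2=5, P3=5, P4=1, P5=2, P6=3)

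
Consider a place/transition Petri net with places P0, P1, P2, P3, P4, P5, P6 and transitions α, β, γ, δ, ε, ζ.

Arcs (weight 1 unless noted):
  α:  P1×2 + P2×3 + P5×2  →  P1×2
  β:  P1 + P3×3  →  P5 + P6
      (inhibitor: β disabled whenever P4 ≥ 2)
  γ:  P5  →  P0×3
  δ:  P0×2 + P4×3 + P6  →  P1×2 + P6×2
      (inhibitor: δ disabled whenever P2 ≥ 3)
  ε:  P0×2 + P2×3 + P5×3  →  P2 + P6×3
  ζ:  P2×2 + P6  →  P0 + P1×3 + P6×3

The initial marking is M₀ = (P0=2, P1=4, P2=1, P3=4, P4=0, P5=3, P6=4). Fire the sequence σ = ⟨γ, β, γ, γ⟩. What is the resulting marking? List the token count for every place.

(P0=11, P1=3, P2=1, P3=1, P4=0, P5=1, P6=5)

step 1: fire γ:  (P0=2, P1=4, P2=1, P3=4, P4=0, P5=3, P6=4) → (P0=5, P1=4, P2=1, P3=4, P4=0, P5=2, P6=4)
step 2: fire β:  (P0=5, P1=4, P2=1, P3=4, P4=0, P5=2, P6=4) → (P0=5, P1=3, P2=1, P3=1, P4=0, P5=3, P6=5)
step 3: fire γ:  (P0=5, P1=3, P2=1, P3=1, P4=0, P5=3, P6=5) → (P0=8, P1=3, P2=1, P3=1, P4=0, P5=2, P6=5)
step 4: fire γ:  (P0=8, P1=3, P2=1, P3=1, P4=0, P5=2, P6=5) → (P0=11, P1=3, P2=1, P3=1, P4=0, P5=1, P6=5)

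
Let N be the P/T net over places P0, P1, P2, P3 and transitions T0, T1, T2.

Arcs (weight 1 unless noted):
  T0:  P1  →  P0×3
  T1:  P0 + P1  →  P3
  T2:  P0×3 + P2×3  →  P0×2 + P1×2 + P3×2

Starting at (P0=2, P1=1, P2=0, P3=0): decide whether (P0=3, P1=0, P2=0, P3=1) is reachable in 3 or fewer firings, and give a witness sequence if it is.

depth 0: 1 marking
depth 1: 3 markings reached so far
depth 2: 3 markings reached so far
(frontier empty at depth 2; search complete)
target is not among the 3 markings reachable within 3 steps

NO — not reachable within 3 firings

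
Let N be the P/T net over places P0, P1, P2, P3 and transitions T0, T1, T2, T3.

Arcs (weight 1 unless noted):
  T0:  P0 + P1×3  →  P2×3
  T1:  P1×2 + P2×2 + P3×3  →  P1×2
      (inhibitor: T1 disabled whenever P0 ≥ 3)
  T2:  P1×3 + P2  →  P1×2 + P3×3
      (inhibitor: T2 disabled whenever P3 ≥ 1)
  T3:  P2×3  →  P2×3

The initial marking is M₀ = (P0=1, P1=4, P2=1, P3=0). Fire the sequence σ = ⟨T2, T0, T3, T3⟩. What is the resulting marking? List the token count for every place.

(P0=0, P1=0, P2=3, P3=3)

step 1: fire T2:  (P0=1, P1=4, P2=1, P3=0) → (P0=1, P1=3, P2=0, P3=3)
step 2: fire T0:  (P0=1, P1=3, P2=0, P3=3) → (P0=0, P1=0, P2=3, P3=3)
step 3: fire T3:  (P0=0, P1=0, P2=3, P3=3) → (P0=0, P1=0, P2=3, P3=3)
step 4: fire T3:  (P0=0, P1=0, P2=3, P3=3) → (P0=0, P1=0, P2=3, P3=3)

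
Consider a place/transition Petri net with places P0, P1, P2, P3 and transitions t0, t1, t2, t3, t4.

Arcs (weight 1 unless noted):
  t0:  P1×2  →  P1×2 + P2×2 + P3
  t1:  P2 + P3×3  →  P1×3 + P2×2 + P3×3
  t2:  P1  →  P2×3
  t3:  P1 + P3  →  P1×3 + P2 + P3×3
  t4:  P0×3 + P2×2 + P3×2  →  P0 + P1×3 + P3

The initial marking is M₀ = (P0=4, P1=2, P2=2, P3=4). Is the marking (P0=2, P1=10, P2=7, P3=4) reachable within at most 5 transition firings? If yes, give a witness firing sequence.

step 1: fire t0:  (P0=4, P1=2, P2=2, P3=4) → (P0=4, P1=2, P2=4, P3=5)
step 2: fire t1:  (P0=4, P1=2, P2=4, P3=5) → (P0=4, P1=5, P2=5, P3=5)
step 3: fire t1:  (P0=4, P1=5, P2=5, P3=5) → (P0=4, P1=8, P2=6, P3=5)
step 4: fire t2:  (P0=4, P1=8, P2=6, P3=5) → (P0=4, P1=7, P2=9, P3=5)
step 5: fire t4:  (P0=4, P1=7, P2=9, P3=5) → (P0=2, P1=10, P2=7, P3=4)

YES — reachable via ⟨t0, t1, t1, t2, t4⟩ (5 firings)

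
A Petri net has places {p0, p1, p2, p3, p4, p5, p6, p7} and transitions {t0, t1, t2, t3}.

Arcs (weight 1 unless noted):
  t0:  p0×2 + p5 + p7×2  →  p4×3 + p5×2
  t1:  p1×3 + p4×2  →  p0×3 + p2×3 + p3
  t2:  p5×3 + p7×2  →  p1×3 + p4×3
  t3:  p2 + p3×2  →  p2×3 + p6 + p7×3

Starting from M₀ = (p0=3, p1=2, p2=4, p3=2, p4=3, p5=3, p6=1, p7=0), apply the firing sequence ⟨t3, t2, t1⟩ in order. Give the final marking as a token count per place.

(p0=6, p1=2, p2=9, p3=1, p4=4, p5=0, p6=2, p7=1)

step 1: fire t3:  (p0=3, p1=2, p2=4, p3=2, p4=3, p5=3, p6=1, p7=0) → (p0=3, p1=2, p2=6, p3=0, p4=3, p5=3, p6=2, p7=3)
step 2: fire t2:  (p0=3, p1=2, p2=6, p3=0, p4=3, p5=3, p6=2, p7=3) → (p0=3, p1=5, p2=6, p3=0, p4=6, p5=0, p6=2, p7=1)
step 3: fire t1:  (p0=3, p1=5, p2=6, p3=0, p4=6, p5=0, p6=2, p7=1) → (p0=6, p1=2, p2=9, p3=1, p4=4, p5=0, p6=2, p7=1)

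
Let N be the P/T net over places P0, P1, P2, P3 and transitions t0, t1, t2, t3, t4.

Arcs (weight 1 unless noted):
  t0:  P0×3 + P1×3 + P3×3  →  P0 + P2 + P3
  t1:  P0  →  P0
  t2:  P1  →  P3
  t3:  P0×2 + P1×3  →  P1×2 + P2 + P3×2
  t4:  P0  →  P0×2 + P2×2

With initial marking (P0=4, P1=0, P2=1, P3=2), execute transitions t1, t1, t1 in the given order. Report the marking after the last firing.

(P0=4, P1=0, P2=1, P3=2)

step 1: fire t1:  (P0=4, P1=0, P2=1, P3=2) → (P0=4, P1=0, P2=1, P3=2)
step 2: fire t1:  (P0=4, P1=0, P2=1, P3=2) → (P0=4, P1=0, P2=1, P3=2)
step 3: fire t1:  (P0=4, P1=0, P2=1, P3=2) → (P0=4, P1=0, P2=1, P3=2)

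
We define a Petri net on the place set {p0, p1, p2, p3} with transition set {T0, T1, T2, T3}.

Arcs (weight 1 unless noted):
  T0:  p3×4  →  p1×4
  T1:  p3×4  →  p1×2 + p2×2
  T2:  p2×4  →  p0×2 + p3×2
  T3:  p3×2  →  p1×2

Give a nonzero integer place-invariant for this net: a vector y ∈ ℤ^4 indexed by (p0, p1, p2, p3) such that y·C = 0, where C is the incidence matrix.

y = (p0:1, p1:1, p2:1, p3:1)

Incidence matrix C (rows=places, cols=transitions):
       T0   T1   T2   T3
   p0   0    0    2    0
   p1   4    2    0    2
   p2   0    2   -4    0
   p3  -4   -4    2   -2

Candidate y = [1, 1, 1, 1]; check y·C column-wise:
  col T0: 1·0 + 1·4 + 1·0 + 1·-4 = 0
  col T1: 1·0 + 1·2 + 1·2 + 1·-4 = 0
  col T2: 1·2 + 1·0 + 1·-4 + 1·2 = 0
  col T3: 1·0 + 1·2 + 1·0 + 1·-2 = 0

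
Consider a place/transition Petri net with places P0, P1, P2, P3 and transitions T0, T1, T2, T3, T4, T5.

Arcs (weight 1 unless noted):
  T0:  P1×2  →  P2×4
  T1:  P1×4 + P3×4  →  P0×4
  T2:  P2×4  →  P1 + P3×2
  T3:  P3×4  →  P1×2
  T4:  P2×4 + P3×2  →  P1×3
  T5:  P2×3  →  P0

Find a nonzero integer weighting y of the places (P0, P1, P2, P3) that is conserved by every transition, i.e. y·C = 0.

y = (P0:3, P1:2, P2:1, P3:1)

Incidence matrix C (rows=places, cols=transitions):
       T0   T1   T2   T3   T4   T5
   P0   0    4    0    0    0    1
   P1  -2   -4    1    2    3    0
   P2   4    0   -4    0   -4   -3
   P3   0   -4    2   -4   -2    0

Candidate y = [3, 2, 1, 1]; check y·C column-wise:
  col T0: 3·0 + 2·-2 + 1·4 + 1·0 = 0
  col T1: 3·4 + 2·-4 + 1·0 + 1·-4 = 0
  col T2: 3·0 + 2·1 + 1·-4 + 1·2 = 0
  col T3: 3·0 + 2·2 + 1·0 + 1·-4 = 0
  col T4: 3·0 + 2·3 + 1·-4 + 1·-2 = 0
  col T5: 3·1 + 2·0 + 1·-3 + 1·0 = 0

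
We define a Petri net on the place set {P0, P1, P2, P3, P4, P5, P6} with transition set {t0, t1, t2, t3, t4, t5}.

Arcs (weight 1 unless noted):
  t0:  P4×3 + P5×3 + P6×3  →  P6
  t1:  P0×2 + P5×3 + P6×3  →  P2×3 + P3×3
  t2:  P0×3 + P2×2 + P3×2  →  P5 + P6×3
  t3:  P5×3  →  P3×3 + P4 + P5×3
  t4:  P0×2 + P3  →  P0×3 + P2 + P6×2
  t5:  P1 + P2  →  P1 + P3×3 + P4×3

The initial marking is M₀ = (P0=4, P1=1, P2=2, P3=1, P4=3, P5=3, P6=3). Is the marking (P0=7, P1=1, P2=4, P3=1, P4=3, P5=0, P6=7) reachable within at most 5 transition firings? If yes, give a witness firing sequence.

YES — reachable via ⟨t0, t4, t5, t4, t4⟩ (5 firings)

step 1: fire t0:  (P0=4, P1=1, P2=2, P3=1, P4=3, P5=3, P6=3) → (P0=4, P1=1, P2=2, P3=1, P4=0, P5=0, P6=1)
step 2: fire t4:  (P0=4, P1=1, P2=2, P3=1, P4=0, P5=0, P6=1) → (P0=5, P1=1, P2=3, P3=0, P4=0, P5=0, P6=3)
step 3: fire t5:  (P0=5, P1=1, P2=3, P3=0, P4=0, P5=0, P6=3) → (P0=5, P1=1, P2=2, P3=3, P4=3, P5=0, P6=3)
step 4: fire t4:  (P0=5, P1=1, P2=2, P3=3, P4=3, P5=0, P6=3) → (P0=6, P1=1, P2=3, P3=2, P4=3, P5=0, P6=5)
step 5: fire t4:  (P0=6, P1=1, P2=3, P3=2, P4=3, P5=0, P6=5) → (P0=7, P1=1, P2=4, P3=1, P4=3, P5=0, P6=7)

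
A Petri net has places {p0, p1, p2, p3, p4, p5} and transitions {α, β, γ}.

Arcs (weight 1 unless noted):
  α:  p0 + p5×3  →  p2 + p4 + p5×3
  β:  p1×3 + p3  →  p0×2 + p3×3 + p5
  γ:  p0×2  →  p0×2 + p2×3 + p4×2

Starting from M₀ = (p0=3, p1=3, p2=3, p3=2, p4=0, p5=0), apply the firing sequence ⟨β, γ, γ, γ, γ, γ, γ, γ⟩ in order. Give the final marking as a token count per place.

(p0=5, p1=0, p2=24, p3=4, p4=14, p5=1)

step 1: fire β:  (p0=3, p1=3, p2=3, p3=2, p4=0, p5=0) → (p0=5, p1=0, p2=3, p3=4, p4=0, p5=1)
step 2: fire γ:  (p0=5, p1=0, p2=3, p3=4, p4=0, p5=1) → (p0=5, p1=0, p2=6, p3=4, p4=2, p5=1)
step 3: fire γ:  (p0=5, p1=0, p2=6, p3=4, p4=2, p5=1) → (p0=5, p1=0, p2=9, p3=4, p4=4, p5=1)
step 4: fire γ:  (p0=5, p1=0, p2=9, p3=4, p4=4, p5=1) → (p0=5, p1=0, p2=12, p3=4, p4=6, p5=1)
step 5: fire γ:  (p0=5, p1=0, p2=12, p3=4, p4=6, p5=1) → (p0=5, p1=0, p2=15, p3=4, p4=8, p5=1)
step 6: fire γ:  (p0=5, p1=0, p2=15, p3=4, p4=8, p5=1) → (p0=5, p1=0, p2=18, p3=4, p4=10, p5=1)
step 7: fire γ:  (p0=5, p1=0, p2=18, p3=4, p4=10, p5=1) → (p0=5, p1=0, p2=21, p3=4, p4=12, p5=1)
step 8: fire γ:  (p0=5, p1=0, p2=21, p3=4, p4=12, p5=1) → (p0=5, p1=0, p2=24, p3=4, p4=14, p5=1)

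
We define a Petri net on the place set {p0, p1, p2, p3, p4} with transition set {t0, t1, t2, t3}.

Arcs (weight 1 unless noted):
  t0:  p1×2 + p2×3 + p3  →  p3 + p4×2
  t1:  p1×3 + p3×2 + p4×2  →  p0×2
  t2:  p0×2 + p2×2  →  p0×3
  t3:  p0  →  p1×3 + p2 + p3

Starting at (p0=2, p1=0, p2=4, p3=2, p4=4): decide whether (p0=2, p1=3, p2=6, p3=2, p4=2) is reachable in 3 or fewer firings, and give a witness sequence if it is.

YES — reachable via ⟨t3, t1, t3⟩ (3 firings)

step 1: fire t3:  (p0=2, p1=0, p2=4, p3=2, p4=4) → (p0=1, p1=3, p2=5, p3=3, p4=4)
step 2: fire t1:  (p0=1, p1=3, p2=5, p3=3, p4=4) → (p0=3, p1=0, p2=5, p3=1, p4=2)
step 3: fire t3:  (p0=3, p1=0, p2=5, p3=1, p4=2) → (p0=2, p1=3, p2=6, p3=2, p4=2)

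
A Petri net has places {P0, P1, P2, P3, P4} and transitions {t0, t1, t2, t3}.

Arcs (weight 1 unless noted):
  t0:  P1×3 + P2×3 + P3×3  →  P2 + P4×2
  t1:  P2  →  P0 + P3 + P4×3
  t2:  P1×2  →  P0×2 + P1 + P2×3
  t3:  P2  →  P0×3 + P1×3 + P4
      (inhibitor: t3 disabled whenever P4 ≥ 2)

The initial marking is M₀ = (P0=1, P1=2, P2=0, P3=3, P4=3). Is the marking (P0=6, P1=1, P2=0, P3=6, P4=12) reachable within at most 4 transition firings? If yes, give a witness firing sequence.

YES — reachable via ⟨t2, t1, t1, t1⟩ (4 firings)

step 1: fire t2:  (P0=1, P1=2, P2=0, P3=3, P4=3) → (P0=3, P1=1, P2=3, P3=3, P4=3)
step 2: fire t1:  (P0=3, P1=1, P2=3, P3=3, P4=3) → (P0=4, P1=1, P2=2, P3=4, P4=6)
step 3: fire t1:  (P0=4, P1=1, P2=2, P3=4, P4=6) → (P0=5, P1=1, P2=1, P3=5, P4=9)
step 4: fire t1:  (P0=5, P1=1, P2=1, P3=5, P4=9) → (P0=6, P1=1, P2=0, P3=6, P4=12)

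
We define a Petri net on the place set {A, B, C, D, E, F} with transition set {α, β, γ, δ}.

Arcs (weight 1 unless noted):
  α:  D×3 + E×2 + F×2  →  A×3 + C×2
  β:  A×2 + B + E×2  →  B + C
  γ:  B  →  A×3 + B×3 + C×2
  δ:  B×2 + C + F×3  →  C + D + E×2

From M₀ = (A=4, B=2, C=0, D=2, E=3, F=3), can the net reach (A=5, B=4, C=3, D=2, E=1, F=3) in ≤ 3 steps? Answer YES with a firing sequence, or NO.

step 1: fire β:  (A=4, B=2, C=0, D=2, E=3, F=3) → (A=2, B=2, C=1, D=2, E=1, F=3)
step 2: fire γ:  (A=2, B=2, C=1, D=2, E=1, F=3) → (A=5, B=4, C=3, D=2, E=1, F=3)

YES — reachable via ⟨β, γ⟩ (2 firings)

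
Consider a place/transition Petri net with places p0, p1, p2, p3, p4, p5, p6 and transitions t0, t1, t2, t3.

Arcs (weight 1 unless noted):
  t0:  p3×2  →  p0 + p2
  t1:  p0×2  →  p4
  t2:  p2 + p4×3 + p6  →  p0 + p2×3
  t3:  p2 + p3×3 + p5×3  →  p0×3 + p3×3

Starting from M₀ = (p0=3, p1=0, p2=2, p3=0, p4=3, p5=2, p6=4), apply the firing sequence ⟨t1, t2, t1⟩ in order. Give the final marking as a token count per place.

step 1: fire t1:  (p0=3, p1=0, p2=2, p3=0, p4=3, p5=2, p6=4) → (p0=1, p1=0, p2=2, p3=0, p4=4, p5=2, p6=4)
step 2: fire t2:  (p0=1, p1=0, p2=2, p3=0, p4=4, p5=2, p6=4) → (p0=2, p1=0, p2=4, p3=0, p4=1, p5=2, p6=3)
step 3: fire t1:  (p0=2, p1=0, p2=4, p3=0, p4=1, p5=2, p6=3) → (p0=0, p1=0, p2=4, p3=0, p4=2, p5=2, p6=3)

(p0=0, p1=0, p2=4, p3=0, p4=2, p5=2, p6=3)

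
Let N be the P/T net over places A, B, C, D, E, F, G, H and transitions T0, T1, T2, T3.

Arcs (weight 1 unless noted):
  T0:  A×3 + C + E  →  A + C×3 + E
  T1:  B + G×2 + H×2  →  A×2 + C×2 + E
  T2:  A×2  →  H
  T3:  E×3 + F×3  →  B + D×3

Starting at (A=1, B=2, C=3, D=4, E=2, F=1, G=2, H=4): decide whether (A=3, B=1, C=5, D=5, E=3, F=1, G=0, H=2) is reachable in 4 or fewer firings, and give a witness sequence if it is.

NO — not reachable within 4 firings

depth 0: 1 marking
depth 1: 2 markings reached so far
depth 2: 4 markings reached so far
depth 3: 4 markings reached so far
(frontier empty at depth 3; search complete)
target is not among the 4 markings reachable within 4 steps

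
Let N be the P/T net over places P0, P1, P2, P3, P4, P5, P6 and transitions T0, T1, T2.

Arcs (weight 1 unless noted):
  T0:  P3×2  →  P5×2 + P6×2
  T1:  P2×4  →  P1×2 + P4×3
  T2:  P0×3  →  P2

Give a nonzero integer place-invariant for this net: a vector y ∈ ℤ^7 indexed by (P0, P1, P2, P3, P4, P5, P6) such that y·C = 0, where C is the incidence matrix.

y = (P0:1, P1:6, P2:3, P3:0, P4:0, P5:0, P6:0)

Incidence matrix C (rows=places, cols=transitions):
       T0   T1   T2
   P0   0    0   -3
   P1   0    2    0
   P2   0   -4    1
   P3  -2    0    0
   P4   0    3    0
   P5   2    0    0
   P6   2    0    0

Candidate y = [1, 6, 3, 0, 0, 0, 0]; check y·C column-wise:
  col T0: 1·0 + 6·0 + 3·0 + 0·-2 + 0·2 + 0·2 = 0
  col T1: 1·0 + 6·2 + 3·-4 + 0·3 = 0
  col T2: 1·-3 + 6·0 + 3·1 = 0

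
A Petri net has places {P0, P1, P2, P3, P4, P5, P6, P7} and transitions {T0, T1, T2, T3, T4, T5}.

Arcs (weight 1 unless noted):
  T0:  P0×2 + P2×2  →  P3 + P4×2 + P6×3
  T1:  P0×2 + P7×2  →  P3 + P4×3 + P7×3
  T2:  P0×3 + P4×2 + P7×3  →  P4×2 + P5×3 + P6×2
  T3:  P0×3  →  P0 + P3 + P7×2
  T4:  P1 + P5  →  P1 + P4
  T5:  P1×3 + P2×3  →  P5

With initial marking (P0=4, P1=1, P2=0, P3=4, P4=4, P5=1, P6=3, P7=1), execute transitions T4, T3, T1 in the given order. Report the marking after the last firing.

(P0=0, P1=1, P2=0, P3=6, P4=8, P5=0, P6=3, P7=4)

step 1: fire T4:  (P0=4, P1=1, P2=0, P3=4, P4=4, P5=1, P6=3, P7=1) → (P0=4, P1=1, P2=0, P3=4, P4=5, P5=0, P6=3, P7=1)
step 2: fire T3:  (P0=4, P1=1, P2=0, P3=4, P4=5, P5=0, P6=3, P7=1) → (P0=2, P1=1, P2=0, P3=5, P4=5, P5=0, P6=3, P7=3)
step 3: fire T1:  (P0=2, P1=1, P2=0, P3=5, P4=5, P5=0, P6=3, P7=3) → (P0=0, P1=1, P2=0, P3=6, P4=8, P5=0, P6=3, P7=4)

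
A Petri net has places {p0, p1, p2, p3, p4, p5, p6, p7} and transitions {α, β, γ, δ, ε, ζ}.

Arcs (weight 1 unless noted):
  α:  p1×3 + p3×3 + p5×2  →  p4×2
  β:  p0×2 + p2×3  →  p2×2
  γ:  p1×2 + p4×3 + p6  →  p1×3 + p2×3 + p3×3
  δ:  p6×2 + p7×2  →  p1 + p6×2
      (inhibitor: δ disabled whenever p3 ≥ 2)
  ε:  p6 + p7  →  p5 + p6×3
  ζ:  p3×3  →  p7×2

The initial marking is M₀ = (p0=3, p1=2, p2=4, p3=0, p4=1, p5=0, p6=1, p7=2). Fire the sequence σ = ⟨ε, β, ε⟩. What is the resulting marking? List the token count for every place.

step 1: fire ε:  (p0=3, p1=2, p2=4, p3=0, p4=1, p5=0, p6=1, p7=2) → (p0=3, p1=2, p2=4, p3=0, p4=1, p5=1, p6=3, p7=1)
step 2: fire β:  (p0=3, p1=2, p2=4, p3=0, p4=1, p5=1, p6=3, p7=1) → (p0=1, p1=2, p2=3, p3=0, p4=1, p5=1, p6=3, p7=1)
step 3: fire ε:  (p0=1, p1=2, p2=3, p3=0, p4=1, p5=1, p6=3, p7=1) → (p0=1, p1=2, p2=3, p3=0, p4=1, p5=2, p6=5, p7=0)

(p0=1, p1=2, p2=3, p3=0, p4=1, p5=2, p6=5, p7=0)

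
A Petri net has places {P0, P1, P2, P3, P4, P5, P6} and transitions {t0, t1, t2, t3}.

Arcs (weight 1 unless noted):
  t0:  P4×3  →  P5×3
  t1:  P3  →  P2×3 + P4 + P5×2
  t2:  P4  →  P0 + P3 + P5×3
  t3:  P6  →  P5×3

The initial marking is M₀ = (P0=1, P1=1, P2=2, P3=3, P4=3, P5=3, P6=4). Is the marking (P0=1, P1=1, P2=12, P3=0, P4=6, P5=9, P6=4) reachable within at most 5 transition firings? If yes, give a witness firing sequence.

depth 0: 1 marking
depth 1: 5 markings reached so far
depth 2: 13 markings reached so far
depth 3: 27 markings reached so far
depth 4: 46 markings reached so far
depth 5: 71 markings reached so far
target is not among the 71 markings reachable within 5 steps

NO — not reachable within 5 firings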